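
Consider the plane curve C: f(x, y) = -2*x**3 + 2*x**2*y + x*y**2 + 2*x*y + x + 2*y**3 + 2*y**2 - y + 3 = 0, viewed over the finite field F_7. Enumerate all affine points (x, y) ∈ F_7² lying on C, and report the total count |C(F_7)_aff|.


Affine F_7-points: {(1, 6), (2, 3), (3, 4), (4, 4)}; count = 4.

For each of the 49 pairs (x, y) ∈ F_7², evaluate f(x, y) mod 7. Record the zeros.
  x = 0: [0↦3, 1↦6, 2↦4, 3↦2, 4↦5, 5↦4, 6↦4]  zeros at y ∈ ∅
  x = 1: [0↦2, 1↦3, 2↦1, 3↦1, 4↦1, 5↦6, 6↦0]  zeros at y ∈ {6}
  x = 2: [0↦3, 1↦6, 2↦1, 3↦0, 4↦1, 5↦2, 6↦1]  zeros at y ∈ {3}
  x = 3: [0↦1, 1↦3, 2↦6, 3↦1, 4↦0, 5↦1, 6↦2]  zeros at y ∈ {4}
  x = 4: [0↦5, 1↦3, 2↦4, 3↦6, 4↦0, 5↦5, 6↦5]  zeros at y ∈ {4}
  x = 5: [0↦3, 1↦1, 2↦4, 3↦3, 4↦3, 5↦2, 6↦5]  zeros at y ∈ ∅
  x = 6: [0↦4, 1↦6, 2↦1, 3↦1, 4↦4, 5↦1, 6↦4]  zeros at y ∈ ∅
Collecting zeros: affine points = {(1, 6), (2, 3), (3, 4), (4, 4)}.
Total count |C(F_7)_aff| = 4.


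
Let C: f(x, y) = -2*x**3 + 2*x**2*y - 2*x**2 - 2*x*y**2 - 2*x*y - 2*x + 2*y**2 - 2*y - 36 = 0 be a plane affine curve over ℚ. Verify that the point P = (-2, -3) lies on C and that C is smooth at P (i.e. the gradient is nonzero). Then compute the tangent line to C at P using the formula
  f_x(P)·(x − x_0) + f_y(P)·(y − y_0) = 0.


Tangent line at P: -6*x - 26*y - 90 = 0.

Step 1: f(-2, -3) = 0, so P lies on C.
Step 2: partial derivatives
  f_x(x, y) = -6*x**2 + 4*x*y - 4*x - 2*y**2 - 2*y - 2, f_y(x, y) = 2*x**2 - 4*x*y - 2*x + 4*y - 2.
  f_x(P) = -6, f_y(P) = -26 (gradient nonzero, so P is smooth).
Step 3: tangent line at P: -6·(x − -2) + -26·(y − -3) = 0.
Expanding: -6*x - 26*y - 90 = 0.


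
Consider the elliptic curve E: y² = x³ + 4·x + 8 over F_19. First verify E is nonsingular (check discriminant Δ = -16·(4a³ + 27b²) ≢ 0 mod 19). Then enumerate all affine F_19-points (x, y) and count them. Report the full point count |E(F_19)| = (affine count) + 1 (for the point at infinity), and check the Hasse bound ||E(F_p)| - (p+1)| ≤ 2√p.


Affine points = {(2, 9), (2, 10), (3, 3), (3, 16), (5, 1), (5, 18), (6, 1), (6, 18), (8, 1), (8, 18), (12, 6), (12, 13), (15, 2), (15, 17), (16, 8), (16, 11), (17, 7), (17, 12)}; affine count = 18; |E(F_19)| = 19.

Discriminant check: Δ ∝ 4a³ + 27b² = 4·4³ + 27·8² = 4·64 + 27·64 ≡ 8 (mod 19). Nonzero ⇒ E is nonsingular.
For each x ∈ F_19, compute rhs = x³ + 4·x + 8 mod 19, then count y ∈ F_19 with y² ≡ rhs.
  x = 0: rhs = 8, matching y values: none (0 points).
  x = 1: rhs = 13, matching y values: none (0 points).
  x = 2: rhs = 5, matching y values: 9, 10 (2 points).
  x = 3: rhs = 9, matching y values: 3, 16 (2 points).
  x = 4: rhs = 12, matching y values: none (0 points).
  x = 5: rhs = 1, matching y values: 1, 18 (2 points).
  x = 6: rhs = 1, matching y values: 1, 18 (2 points).
  x = 7: rhs = 18, matching y values: none (0 points).
  x = 8: rhs = 1, matching y values: 1, 18 (2 points).
  x = 9: rhs = 13, matching y values: none (0 points).
  x = 10: rhs = 3, matching y values: none (0 points).
  x = 11: rhs = 15, matching y values: none (0 points).
  x = 12: rhs = 17, matching y values: 6, 13 (2 points).
  x = 13: rhs = 15, matching y values: none (0 points).
  x = 14: rhs = 15, matching y values: none (0 points).
  x = 15: rhs = 4, matching y values: 2, 17 (2 points).
  x = 16: rhs = 7, matching y values: 8, 11 (2 points).
  x = 17: rhs = 11, matching y values: 7, 12 (2 points).
  x = 18: rhs = 3, matching y values: none (0 points).
Total affine count: 18.
Full point count |E(F_19)| = 18 + 1 = 19.
Hasse bound: |19 − (19+1)| = |-1| = 1 ≤ 2√19 ≈ 8.7178 ✓.


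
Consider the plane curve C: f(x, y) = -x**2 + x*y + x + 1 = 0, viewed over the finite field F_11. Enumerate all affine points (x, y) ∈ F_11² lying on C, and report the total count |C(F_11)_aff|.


Affine F_11-points: {(1, 10), (2, 6), (3, 9), (4, 0), (5, 6), (6, 3), (7, 9), (8, 0), (9, 3), (10, 10)}; count = 10.

For each of the 121 pairs (x, y) ∈ F_11², evaluate f(x, y) mod 11. Record the zeros.
  x = 0: [0↦1, 1↦1, 2↦1, 3↦1, 4↦1, 5↦1, 6↦1, 7↦1, 8↦1, 9↦1, 10↦1]  zeros at y ∈ ∅
  x = 1: [0↦1, 1↦2, 2↦3, 3↦4, 4↦5, 5↦6, 6↦7, 7↦8, 8↦9, 9↦10, 10↦0]  zeros at y ∈ {10}
  x = 2: [0↦10, 1↦1, 2↦3, 3↦5, 4↦7, 5↦9, 6↦0, 7↦2, 8↦4, 9↦6, 10↦8]  zeros at y ∈ {6}
  x = 3: [0↦6, 1↦9, 2↦1, 3↦4, 4↦7, 5↦10, 6↦2, 7↦5, 8↦8, 9↦0, 10↦3]  zeros at y ∈ {9}
  x = 4: [0↦0, 1↦4, 2↦8, 3↦1, 4↦5, 5↦9, 6↦2, 7↦6, 8↦10, 9↦3, 10↦7]  zeros at y ∈ {0}
  x = 5: [0↦3, 1↦8, 2↦2, 3↦7, 4↦1, 5↦6, 6↦0, 7↦5, 8↦10, 9↦4, 10↦9]  zeros at y ∈ {6}
  x = 6: [0↦4, 1↦10, 2↦5, 3↦0, 4↦6, 5↦1, 6↦7, 7↦2, 8↦8, 9↦3, 10↦9]  zeros at y ∈ {3}
  x = 7: [0↦3, 1↦10, 2↦6, 3↦2, 4↦9, 5↦5, 6↦1, 7↦8, 8↦4, 9↦0, 10↦7]  zeros at y ∈ {9}
  x = 8: [0↦0, 1↦8, 2↦5, 3↦2, 4↦10, 5↦7, 6↦4, 7↦1, 8↦9, 9↦6, 10↦3]  zeros at y ∈ {0}
  x = 9: [0↦6, 1↦4, 2↦2, 3↦0, 4↦9, 5↦7, 6↦5, 7↦3, 8↦1, 9↦10, 10↦8]  zeros at y ∈ {3}
  x = 10: [0↦10, 1↦9, 2↦8, 3↦7, 4↦6, 5↦5, 6↦4, 7↦3, 8↦2, 9↦1, 10↦0]  zeros at y ∈ {10}
Collecting zeros: affine points = {(1, 10), (2, 6), (3, 9), (4, 0), (5, 6), (6, 3), (7, 9), (8, 0), (9, 3), (10, 10)}.
Total count |C(F_11)_aff| = 10.


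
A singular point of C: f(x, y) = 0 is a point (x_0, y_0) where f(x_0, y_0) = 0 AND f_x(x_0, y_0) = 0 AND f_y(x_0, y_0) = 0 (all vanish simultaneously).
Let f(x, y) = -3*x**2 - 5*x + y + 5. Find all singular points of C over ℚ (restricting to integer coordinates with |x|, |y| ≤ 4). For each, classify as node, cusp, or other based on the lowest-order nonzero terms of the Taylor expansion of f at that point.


No singular points in the scanned grid; C is smooth there.

Compute partial derivatives:
  f_x = -6*x - 5.
  f_y = 1.
f_y = 1 is a nonzero constant, so f_y never vanishes: no point (x, y) can satisfy f = f_x = f_y = 0. In particular no (x, y) ∈ {−4, ..., 4}² is singular; the curve is smooth.


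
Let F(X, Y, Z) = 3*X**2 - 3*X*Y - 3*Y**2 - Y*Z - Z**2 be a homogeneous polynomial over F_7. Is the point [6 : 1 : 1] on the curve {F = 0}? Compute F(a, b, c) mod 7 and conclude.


F(6,1,1) ≡ 1 (mod 7); P is NOT on the curve.

Evaluate F(6, 1, 1) term-by-term (mod 7).
  3*X**2 ↦ 3·36·1·1 = 108
  -3*X*Y ↦ -3·6·1·1 = -18
  -3*Y**2 ↦ -3·1·1·1 = -3
  -Y*Z ↦ -1·1·1·1 = -1
  -Z**2 ↦ -1·1·1·1 = -1
Sum: F(6, 1, 1) = (108) + (-18) + (-3) + (-1) + (-1) = 85.
Reducing mod 7: 85 ≡ 1 (mod 7).
Since F(a, b, c) ≡ 1 ≠ 0 (mod 7), P does NOT lie on the curve.


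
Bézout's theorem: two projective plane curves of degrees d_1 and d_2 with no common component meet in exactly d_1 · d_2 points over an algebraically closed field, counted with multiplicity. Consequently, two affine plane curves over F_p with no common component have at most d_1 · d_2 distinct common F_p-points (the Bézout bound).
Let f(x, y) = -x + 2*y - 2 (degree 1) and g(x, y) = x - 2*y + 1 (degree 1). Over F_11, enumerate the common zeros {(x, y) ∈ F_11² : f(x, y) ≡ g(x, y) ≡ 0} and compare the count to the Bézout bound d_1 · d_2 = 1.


Common zeros: ∅; count = 0; Bézout bound = 1.

deg(f) = 1, deg(g) = 1, so Bézout bound = 1.
Scan x ∈ F_11. For each x, list the y ∈ F_11 with f(x, y) ≡ 0 and those with g(x, y) ≡ 0 (mod 11); the common zeros in that column are the intersection.
  x = 0: f ≡ 0 at y ∈ {1}; g ≡ 0 at y ∈ {6}; common: ∅.
  x = 1: f ≡ 0 at y ∈ {7}; g ≡ 0 at y ∈ {1}; common: ∅.
  x = 2: f ≡ 0 at y ∈ {2}; g ≡ 0 at y ∈ {7}; common: ∅.
  x = 3: f ≡ 0 at y ∈ {8}; g ≡ 0 at y ∈ {2}; common: ∅.
  x = 4: f ≡ 0 at y ∈ {3}; g ≡ 0 at y ∈ {8}; common: ∅.
  x = 5: f ≡ 0 at y ∈ {9}; g ≡ 0 at y ∈ {3}; common: ∅.
  x = 6: f ≡ 0 at y ∈ {4}; g ≡ 0 at y ∈ {9}; common: ∅.
  x = 7: f ≡ 0 at y ∈ {10}; g ≡ 0 at y ∈ {4}; common: ∅.
  x = 8: f ≡ 0 at y ∈ {5}; g ≡ 0 at y ∈ {10}; common: ∅.
  x = 9: f ≡ 0 at y ∈ {0}; g ≡ 0 at y ∈ {5}; common: ∅.
  x = 10: f ≡ 0 at y ∈ {6}; g ≡ 0 at y ∈ {0}; common: ∅.
Collecting: common zeros = ∅, so the count is 0.
Comparison with the Bézout bound: 0 ≤ 1 = deg(f)·deg(g), as expected for curves with no common component (the affine F_11-count falls short of the bound because intersections may lie at infinity, over extension fields, or carry multiplicity).


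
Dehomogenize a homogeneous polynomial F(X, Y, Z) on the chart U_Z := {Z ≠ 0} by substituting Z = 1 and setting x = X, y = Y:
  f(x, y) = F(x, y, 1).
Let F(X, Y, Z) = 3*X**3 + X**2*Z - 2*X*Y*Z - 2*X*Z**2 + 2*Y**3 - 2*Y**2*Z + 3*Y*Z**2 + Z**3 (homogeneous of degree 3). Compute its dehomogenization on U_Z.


f(x, y) = 3*x**3 + x**2 - 2*x*y - 2*x + 2*y**3 - 2*y**2 + 3*y + 1

On U_Z we set Z = 1. Each monomial c·X^i·Y^j·Z^k in F becomes c·x^i·y^j·1^k = c·x^i·y^j.
Substituting Z = 1: F(X, Y, 1) = 3*x**3 + x**2 - 2*x*y - 2*x + 2*y**3 - 2*y**2 + 3*y + 1.
Note: deg(f) ≤ deg(F) = 3; strict inequality happens when F is divisible by Z (lost terms).


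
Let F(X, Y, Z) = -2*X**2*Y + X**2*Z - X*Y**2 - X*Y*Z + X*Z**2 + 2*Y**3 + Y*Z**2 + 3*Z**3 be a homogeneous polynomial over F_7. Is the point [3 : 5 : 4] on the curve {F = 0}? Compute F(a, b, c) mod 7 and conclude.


F(3,5,4) ≡ 3 (mod 7); P is NOT on the curve.

Evaluate F(3, 5, 4) term-by-term (mod 7).
  -2*X**2*Y ↦ -2·9·5·1 = -90
  X**2*Z ↦ 1·9·1·4 = 36
  -X*Y**2 ↦ -1·3·25·1 = -75
  -X*Y*Z ↦ -1·3·5·4 = -60
  X*Z**2 ↦ 1·3·1·16 = 48
  2*Y**3 ↦ 2·1·125·1 = 250
  Y*Z**2 ↦ 1·1·5·16 = 80
  3*Z**3 ↦ 3·1·1·64 = 192
Sum: F(3, 5, 4) = (-90) + (36) + (-75) + (-60) + (48) + (250) + (80) + (192) = 381.
Reducing mod 7: 381 ≡ 3 (mod 7).
Since F(a, b, c) ≡ 3 ≠ 0 (mod 7), P does NOT lie on the curve.


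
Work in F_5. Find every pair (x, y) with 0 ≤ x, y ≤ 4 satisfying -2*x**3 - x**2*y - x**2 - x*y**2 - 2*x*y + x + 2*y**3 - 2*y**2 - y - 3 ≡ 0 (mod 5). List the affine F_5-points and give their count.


Affine F_5-points: {(0, 3), (1, 0), (1, 1), (1, 3), (2, 3)}; count = 5.

For each of the 25 pairs (x, y) ∈ F_5², evaluate f(x, y) mod 5. Record the zeros.
  x = 0: [0↦2, 1↦1, 2↦3, 3↦0, 4↦4]  zeros at y ∈ {3}
  x = 1: [0↦0, 1↦0, 2↦1, 3↦0, 4↦4]  zeros at y ∈ {0, 1, 3}
  x = 2: [0↦4, 1↦3, 2↦1, 3↦0, 4↦2]  zeros at y ∈ {3}
  x = 3: [0↦2, 1↦3, 2↦1, 3↦3, 4↦1]  zeros at y ∈ ∅
  x = 4: [0↦2, 1↦3, 2↦4, 3↦2, 4↦4]  zeros at y ∈ ∅
Collecting zeros: affine points = {(0, 3), (1, 0), (1, 1), (1, 3), (2, 3)}.
Total count |C(F_5)_aff| = 5.


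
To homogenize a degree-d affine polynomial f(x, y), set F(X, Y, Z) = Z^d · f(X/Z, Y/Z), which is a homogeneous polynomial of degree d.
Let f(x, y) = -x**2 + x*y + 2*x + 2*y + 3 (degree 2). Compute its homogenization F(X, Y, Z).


F(X, Y, Z) = -X**2 + X*Y + 2*X*Z + 2*Y*Z + 3*Z**2

deg(f) = 2.
Substitute x = X/Z, y = Y/Z into f, then multiply by Z^2.
  monomial -1·x^2·y^0 ↦ -1·X^2·Y^0·Z^0.
  monomial 1·x^1·y^1 ↦ 1·X^1·Y^1·Z^0.
  monomial 2·x^1·y^0 ↦ 2·X^1·Y^0·Z^1.
  monomial 2·x^0·y^1 ↦ 2·X^0·Y^1·Z^1.
  monomial 3·x^0·y^0 ↦ 3·X^0·Y^0·Z^2.
Collecting: F(X, Y, Z) = -X**2 + X*Y + 2*X*Z + 2*Y*Z + 3*Z**2.


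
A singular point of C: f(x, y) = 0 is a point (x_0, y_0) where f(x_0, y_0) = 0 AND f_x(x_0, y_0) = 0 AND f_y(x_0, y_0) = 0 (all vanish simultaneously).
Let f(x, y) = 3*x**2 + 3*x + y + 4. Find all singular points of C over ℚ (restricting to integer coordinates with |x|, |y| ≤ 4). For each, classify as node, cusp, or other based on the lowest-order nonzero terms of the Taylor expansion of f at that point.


No singular points in the scanned grid; C is smooth there.

Compute partial derivatives:
  f_x = 6*x + 3.
  f_y = 1.
f_y = 1 is a nonzero constant, so f_y never vanishes: no point (x, y) can satisfy f = f_x = f_y = 0. In particular no (x, y) ∈ {−4, ..., 4}² is singular; the curve is smooth.


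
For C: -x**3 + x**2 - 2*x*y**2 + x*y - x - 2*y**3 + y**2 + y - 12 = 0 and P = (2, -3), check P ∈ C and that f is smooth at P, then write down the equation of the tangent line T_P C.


Tangent line at P: -30*x - 33*y - 39 = 0.

Step 1: f(2, -3) = 0, so P lies on C.
Step 2: partial derivatives
  f_x(x, y) = -3*x**2 + 2*x - 2*y**2 + y - 1, f_y(x, y) = -4*x*y + x - 6*y**2 + 2*y + 1.
  f_x(P) = -30, f_y(P) = -33 (gradient nonzero, so P is smooth).
Step 3: tangent line at P: -30·(x − 2) + -33·(y − -3) = 0.
Expanding: -30*x - 33*y - 39 = 0.


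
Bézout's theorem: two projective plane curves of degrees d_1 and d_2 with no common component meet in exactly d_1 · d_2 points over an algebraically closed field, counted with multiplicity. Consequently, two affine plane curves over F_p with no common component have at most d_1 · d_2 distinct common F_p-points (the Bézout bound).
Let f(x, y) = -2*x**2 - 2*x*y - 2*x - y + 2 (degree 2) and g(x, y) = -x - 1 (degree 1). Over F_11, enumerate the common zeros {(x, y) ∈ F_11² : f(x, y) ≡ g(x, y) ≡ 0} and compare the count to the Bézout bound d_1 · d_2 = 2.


Common zeros: {(10, 9)}; count = 1; Bézout bound = 2.

deg(f) = 2, deg(g) = 1, so Bézout bound = 2.
Scan x ∈ F_11. For each x, list the y ∈ F_11 with f(x, y) ≡ 0 and those with g(x, y) ≡ 0 (mod 11); the common zeros in that column are the intersection.
  x = 0: f ≡ 0 at y ∈ {2}; g ≡ 0 at y ∈ ∅; common: ∅.
  x = 1: f ≡ 0 at y ∈ {3}; g ≡ 0 at y ∈ ∅; common: ∅.
  x = 2: f ≡ 0 at y ∈ {9}; g ≡ 0 at y ∈ ∅; common: ∅.
  x = 3: f ≡ 0 at y ∈ {0}; g ≡ 0 at y ∈ ∅; common: ∅.
  x = 4: f ≡ 0 at y ∈ {8}; g ≡ 0 at y ∈ ∅; common: ∅.
  x = 5: f ≡ 0 at y ∈ ∅; g ≡ 0 at y ∈ ∅; common: ∅.
  x = 6: f ≡ 0 at y ∈ {3}; g ≡ 0 at y ∈ ∅; common: ∅.
  x = 7: f ≡ 0 at y ∈ {0}; g ≡ 0 at y ∈ ∅; common: ∅.
  x = 8: f ≡ 0 at y ∈ {2}; g ≡ 0 at y ∈ ∅; common: ∅.
  x = 9: f ≡ 0 at y ∈ {8}; g ≡ 0 at y ∈ ∅; common: ∅.
  x = 10: f ≡ 0 at y ∈ {9}; g ≡ 0 at y ∈ {0, 1, 2, 3, 4, 5, 6, 7, 8, 9, 10}; common: {9}.
Collecting: common zeros = {(10, 9)}, so the count is 1.
Comparison with the Bézout bound: 1 ≤ 2 = deg(f)·deg(g), as expected for curves with no common component (the affine F_11-count falls short of the bound because intersections may lie at infinity, over extension fields, or carry multiplicity).


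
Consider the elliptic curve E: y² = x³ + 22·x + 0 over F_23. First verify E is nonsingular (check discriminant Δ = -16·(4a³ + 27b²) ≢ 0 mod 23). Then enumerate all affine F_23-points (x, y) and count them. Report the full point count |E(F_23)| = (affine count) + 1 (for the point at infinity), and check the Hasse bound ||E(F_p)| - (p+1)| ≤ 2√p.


Affine points = {(0, 0), (1, 0), (2, 11), (2, 12), (3, 1), (3, 22), (6, 7), (6, 16), (10, 1), (10, 22), (11, 3), (11, 20), (14, 4), (14, 19), (15, 5), (15, 18), (16, 3), (16, 20), (18, 8), (18, 15), (19, 3), (19, 20), (22, 0)}; affine count = 23; |E(F_23)| = 24.

Discriminant check: Δ ∝ 4a³ + 27b² = 4·22³ + 27·0² = 4·10648 + 27·0 ≡ 19 (mod 23). Nonzero ⇒ E is nonsingular.
For each x ∈ F_23, compute rhs = x³ + 22·x + 0 mod 23, then count y ∈ F_23 with y² ≡ rhs.
  x = 0: rhs = 0, matching y values: 0 (1 points).
  x = 1: rhs = 0, matching y values: 0 (1 points).
  x = 2: rhs = 6, matching y values: 11, 12 (2 points).
  x = 3: rhs = 1, matching y values: 1, 22 (2 points).
  x = 4: rhs = 14, matching y values: none (0 points).
  x = 5: rhs = 5, matching y values: none (0 points).
  x = 6: rhs = 3, matching y values: 7, 16 (2 points).
  x = 7: rhs = 14, matching y values: none (0 points).
  x = 8: rhs = 21, matching y values: none (0 points).
  x = 9: rhs = 7, matching y values: none (0 points).
  x = 10: rhs = 1, matching y values: 1, 22 (2 points).
  x = 11: rhs = 9, matching y values: 3, 20 (2 points).
  x = 12: rhs = 14, matching y values: none (0 points).
  x = 13: rhs = 22, matching y values: none (0 points).
  x = 14: rhs = 16, matching y values: 4, 19 (2 points).
  x = 15: rhs = 2, matching y values: 5, 18 (2 points).
  x = 16: rhs = 9, matching y values: 3, 20 (2 points).
  x = 17: rhs = 20, matching y values: none (0 points).
  x = 18: rhs = 18, matching y values: 8, 15 (2 points).
  x = 19: rhs = 9, matching y values: 3, 20 (2 points).
  x = 20: rhs = 22, matching y values: none (0 points).
  x = 21: rhs = 17, matching y values: none (0 points).
  x = 22: rhs = 0, matching y values: 0 (1 points).
Total affine count: 23.
Full point count |E(F_23)| = 23 + 1 = 24.
Hasse bound: |24 − (23+1)| = |0| = 0 ≤ 2√23 ≈ 9.5917 ✓.


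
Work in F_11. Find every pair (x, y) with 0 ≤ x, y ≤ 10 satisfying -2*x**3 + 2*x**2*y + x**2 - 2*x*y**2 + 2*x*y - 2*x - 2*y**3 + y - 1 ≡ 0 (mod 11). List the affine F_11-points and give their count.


Affine F_11-points: {(0, 10), (3, 4), (3, 6), (3, 9), (4, 0), (5, 1), (8, 4), (8, 5), (9, 2), (10, 4)}; count = 10.

For each of the 121 pairs (x, y) ∈ F_11², evaluate f(x, y) mod 11. Record the zeros.
  x = 0: [0↦10, 1↦9, 2↦7, 3↦3, 4↦7, 5↦7, 6↦2, 7↦2, 8↦6, 9↦2, 10↦0]  zeros at y ∈ {10}
  x = 1: [0↦7, 1↦8, 2↦4, 3↦5, 4↦10, 5↦7, 6↦6, 7↦6, 8↦6, 9↦5, 10↦2]  zeros at y ∈ ∅
  x = 2: [0↦5, 1↦1, 2↦10, 3↦9, 4↦8, 5↦6, 6↦2, 7↦6, 8↦6, 9↦1, 10↦1]  zeros at y ∈ ∅
  x = 3: [0↦3, 1↦9, 2↦2, 3↦3, 4↦0, 5↦3, 6↦0, 7↦1, 8↦5, 9↦0, 10↦7]  zeros at y ∈ {4, 6, 9}
  x = 4: [0↦0, 1↦9, 2↦1, 3↦8, 4↦7, 5↦8, 6↦10, 7↦1, 8↦2, 9↦1, 10↦8]  zeros at y ∈ {0}
  x = 5: [0↦6, 1↦0, 2↦6, 3↦1, 4↦6, 5↦9, 6↦9, 7↦5, 8↦7, 9↦3, 10↦3]  zeros at y ∈ {1}
  x = 6: [0↦9, 1↦3, 2↦5, 3↦3, 4↦7, 5↦5, 6↦7, 7↦1, 8↦8, 9↦5, 10↦2]  zeros at y ∈ ∅
  x = 7: [0↦8, 1↦6, 2↦8, 3↦2, 4↦9, 5↦6, 6↦3, 7↦10, 8↦4, 9↦6, 10↦4]  zeros at y ∈ ∅
  x = 8: [0↦2, 1↦8, 2↦3, 3↦8, 4↦0, 5↦0, 6↦7, 7↦9, 8↦5, 9↦5, 10↦8]  zeros at y ∈ {4, 5}
  x = 9: [0↦1, 1↦8, 2↦0, 3↦9, 4↦1, 5↦8, 6↦7, 7↦8, 8↦10, 9↦1, 10↦2]  zeros at y ∈ {2}
  x = 10: [0↦4, 1↦5, 2↦9, 3↦4, 4↦0, 5↦7, 6↦2, 7↦6, 8↦7, 9↦4, 10↦7]  zeros at y ∈ {4}
Collecting zeros: affine points = {(0, 10), (3, 4), (3, 6), (3, 9), (4, 0), (5, 1), (8, 4), (8, 5), (9, 2), (10, 4)}.
Total count |C(F_11)_aff| = 10.


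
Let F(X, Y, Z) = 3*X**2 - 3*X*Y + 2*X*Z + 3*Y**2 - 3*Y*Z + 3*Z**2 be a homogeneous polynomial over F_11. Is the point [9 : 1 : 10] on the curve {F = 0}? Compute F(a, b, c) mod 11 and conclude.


F(9,1,10) ≡ 9 (mod 11); P is NOT on the curve.

Evaluate F(9, 1, 10) term-by-term (mod 11).
  3*X**2 ↦ 3·81·1·1 = 243
  -3*X*Y ↦ -3·9·1·1 = -27
  2*X*Z ↦ 2·9·1·10 = 180
  3*Y**2 ↦ 3·1·1·1 = 3
  -3*Y*Z ↦ -3·1·1·10 = -30
  3*Z**2 ↦ 3·1·1·100 = 300
Sum: F(9, 1, 10) = (243) + (-27) + (180) + (3) + (-30) + (300) = 669.
Reducing mod 11: 669 ≡ 9 (mod 11).
Since F(a, b, c) ≡ 9 ≠ 0 (mod 11), P does NOT lie on the curve.


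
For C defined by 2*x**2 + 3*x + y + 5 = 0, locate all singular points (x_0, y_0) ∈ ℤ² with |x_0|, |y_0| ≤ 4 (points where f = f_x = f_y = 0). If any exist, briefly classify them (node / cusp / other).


No singular points in the scanned grid; C is smooth there.

Compute partial derivatives:
  f_x = 4*x + 3.
  f_y = 1.
f_y = 1 is a nonzero constant, so f_y never vanishes: no point (x, y) can satisfy f = f_x = f_y = 0. In particular no (x, y) ∈ {−4, ..., 4}² is singular; the curve is smooth.


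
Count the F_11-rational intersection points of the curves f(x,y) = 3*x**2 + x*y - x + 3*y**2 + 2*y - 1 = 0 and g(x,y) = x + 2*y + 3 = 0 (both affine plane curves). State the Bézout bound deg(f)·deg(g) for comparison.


Common zeros: {(0, 4), (9, 5)}; count = 2; Bézout bound = 2.

deg(f) = 2, deg(g) = 1, so Bézout bound = 2.
Scan x ∈ F_11. For each x, list the y ∈ F_11 with f(x, y) ≡ 0 and those with g(x, y) ≡ 0 (mod 11); the common zeros in that column are the intersection.
  x = 0: f ≡ 0 at y ∈ {4, 10}; g ≡ 0 at y ∈ {4}; common: {4}.
  x = 1: f ≡ 0 at y ∈ ∅; g ≡ 0 at y ∈ {9}; common: ∅.
  x = 2: f ≡ 0 at y ∈ ∅; g ≡ 0 at y ∈ {3}; common: ∅.
  x = 3: f ≡ 0 at y ∈ ∅; g ≡ 0 at y ∈ {8}; common: ∅.
  x = 4: f ≡ 0 at y ∈ {3, 6}; g ≡ 0 at y ∈ {2}; common: ∅.
  x = 5: f ≡ 0 at y ∈ ∅; g ≡ 0 at y ∈ {7}; common: ∅.
  x = 6: f ≡ 0 at y ∈ ∅; g ≡ 0 at y ∈ {1}; common: ∅.
  x = 7: f ≡ 0 at y ∈ ∅; g ≡ 0 at y ∈ {6}; common: ∅.
  x = 8: f ≡ 0 at y ∈ {5, 10}; g ≡ 0 at y ∈ {0}; common: ∅.
  x = 9: f ≡ 0 at y ∈ {5, 6}; g ≡ 0 at y ∈ {5}; common: {5}.
  x = 10: f ≡ 0 at y ∈ {3, 4}; g ≡ 0 at y ∈ {10}; common: ∅.
Collecting: common zeros = {(0, 4), (9, 5)}, so the count is 2.
Comparison with the Bézout bound: 2 ≤ 2 = deg(f)·deg(g), as expected for curves with no common component (the bound is attained).


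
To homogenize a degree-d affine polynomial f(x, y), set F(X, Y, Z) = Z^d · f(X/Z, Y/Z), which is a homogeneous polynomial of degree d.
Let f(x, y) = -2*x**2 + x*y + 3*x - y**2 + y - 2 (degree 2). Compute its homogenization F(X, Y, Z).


F(X, Y, Z) = -2*X**2 + X*Y + 3*X*Z - Y**2 + Y*Z - 2*Z**2

deg(f) = 2.
Substitute x = X/Z, y = Y/Z into f, then multiply by Z^2.
  monomial -2·x^2·y^0 ↦ -2·X^2·Y^0·Z^0.
  monomial 1·x^1·y^1 ↦ 1·X^1·Y^1·Z^0.
  monomial 3·x^1·y^0 ↦ 3·X^1·Y^0·Z^1.
  monomial -1·x^0·y^2 ↦ -1·X^0·Y^2·Z^0.
  monomial 1·x^0·y^1 ↦ 1·X^0·Y^1·Z^1.
  monomial -2·x^0·y^0 ↦ -2·X^0·Y^0·Z^2.
Collecting: F(X, Y, Z) = -2*X**2 + X*Y + 3*X*Z - Y**2 + Y*Z - 2*Z**2.


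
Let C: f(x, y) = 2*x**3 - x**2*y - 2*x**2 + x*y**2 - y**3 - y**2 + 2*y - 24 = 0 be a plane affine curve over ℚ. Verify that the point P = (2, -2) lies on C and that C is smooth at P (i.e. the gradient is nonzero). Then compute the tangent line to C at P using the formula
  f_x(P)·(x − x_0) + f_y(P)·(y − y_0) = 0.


Tangent line at P: 28*x - 18*y - 92 = 0.

Step 1: f(2, -2) = 0, so P lies on C.
Step 2: partial derivatives
  f_x(x, y) = 6*x**2 - 2*x*y - 4*x + y**2, f_y(x, y) = -x**2 + 2*x*y - 3*y**2 - 2*y + 2.
  f_x(P) = 28, f_y(P) = -18 (gradient nonzero, so P is smooth).
Step 3: tangent line at P: 28·(x − 2) + -18·(y − -2) = 0.
Expanding: 28*x - 18*y - 92 = 0.


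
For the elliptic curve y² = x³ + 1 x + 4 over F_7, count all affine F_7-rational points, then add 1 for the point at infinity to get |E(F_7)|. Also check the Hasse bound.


Affine points = {(0, 2), (0, 5), (2, 0), (4, 3), (4, 4), (5, 1), (5, 6), (6, 3), (6, 4)}; affine count = 9; |E(F_7)| = 10.

Discriminant check: Δ ∝ 4a³ + 27b² = 4·1³ + 27·4² = 4·1 + 27·16 ≡ 2 (mod 7). Nonzero ⇒ E is nonsingular.
For each x ∈ F_7, compute rhs = x³ + 1·x + 4 mod 7, then count y ∈ F_7 with y² ≡ rhs.
  x = 0: rhs = 4, matching y values: 2, 5 (2 points).
  x = 1: rhs = 6, matching y values: none (0 points).
  x = 2: rhs = 0, matching y values: 0 (1 points).
  x = 3: rhs = 6, matching y values: none (0 points).
  x = 4: rhs = 2, matching y values: 3, 4 (2 points).
  x = 5: rhs = 1, matching y values: 1, 6 (2 points).
  x = 6: rhs = 2, matching y values: 3, 4 (2 points).
Total affine count: 9.
Full point count |E(F_7)| = 9 + 1 = 10.
Hasse bound: |10 − (7+1)| = |2| = 2 ≤ 2√7 ≈ 5.2915 ✓.


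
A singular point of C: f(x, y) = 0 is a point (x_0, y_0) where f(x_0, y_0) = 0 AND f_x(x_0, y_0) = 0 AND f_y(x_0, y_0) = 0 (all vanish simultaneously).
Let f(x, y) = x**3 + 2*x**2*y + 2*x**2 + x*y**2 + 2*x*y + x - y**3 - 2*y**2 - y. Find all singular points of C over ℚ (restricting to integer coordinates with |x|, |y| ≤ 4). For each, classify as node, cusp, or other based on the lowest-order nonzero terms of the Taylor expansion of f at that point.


Singular points: {(0, -1)}; classification: cusp.

Compute partial derivatives:
  f_x = 3*x**2 + 4*x*y + 4*x + y**2 + 2*y + 1.
  f_y = 2*x**2 + 2*x*y + 2*x - 3*y**2 - 4*y - 1.
Scan x_0 ∈ {−4, ..., 4}. For each x_0, f_y(x_0, y) is a polynomial in y; find its integer roots y ∈ {−4, ..., 4}, then test f_x and f at those candidates.
  x = -4: f_y(-4, y) = -3*y**2 - 12*y + 23; no integer root y with |y| ≤ 4.
  x = -3: f_y(-3, y) = -3*y**2 - 10*y + 11; no integer root y with |y| ≤ 4.
  x = -2: f_y(-2, y) = -3*y**2 - 8*y + 3; vanishes at y ∈ {-3}. (-2, -3): f_x = 32 ≠ 0.
  x = -1: f_y(-1, y) = -3*y**2 - 6*y - 1; no integer root y with |y| ≤ 4.
  x = 0: f_y(0, y) = -3*y**2 - 4*y - 1; vanishes at y ∈ {-1}. (0, -1): f_x = 0, f = 0 — SINGULAR.
  x = 1: f_y(1, y) = -3*y**2 - 2*y + 3; no integer root y with |y| ≤ 4.
  x = 2: f_y(2, y) = 11 - 3*y**2; no integer root y with |y| ≤ 4.
  x = 3: f_y(3, y) = -3*y**2 + 2*y + 23; no integer root y with |y| ≤ 4.
  x = 4: f_y(4, y) = -3*y**2 + 4*y + 39; vanishes at y ∈ {-3}. (4, -3): f_x = 20 ≠ 0.
Only singular point on the grid: (0, -1).
Classify: substitute x = 0 + u, y = -1 + v and expand: f = u**3 + 2*u**2*v + u*v**2 - v**3 + v**2.
No constant or linear terms (consistent with a singular point). Quadratic part: v**2. Cubic part: u**3 + 2*u**2*v + u*v**2 - v**3.
The quadratic part v**2 is a perfect square, so there is a single (double) tangent line v = 0, i.e. y = -1. Restricting the cubic part to that line (v = 0) leaves u**3 ≠ 0, so f is not divisible by v and the branch is v² ≈ -u**3 to lowest order — this is a cusp.
Classification: cusp.


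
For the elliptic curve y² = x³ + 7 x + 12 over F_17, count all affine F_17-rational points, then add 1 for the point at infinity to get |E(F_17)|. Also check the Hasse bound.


Affine points = {(2, 0), (3, 3), (3, 14), (4, 6), (4, 11), (5, 6), (5, 11), (6, 7), (6, 10), (7, 8), (7, 9), (8, 6), (8, 11), (11, 3), (11, 14), (14, 7), (14, 10), (16, 2), (16, 15)}; affine count = 19; |E(F_17)| = 20.

Discriminant check: Δ ∝ 4a³ + 27b² = 4·7³ + 27·12² = 4·343 + 27·144 ≡ 7 (mod 17). Nonzero ⇒ E is nonsingular.
For each x ∈ F_17, compute rhs = x³ + 7·x + 12 mod 17, then count y ∈ F_17 with y² ≡ rhs.
  x = 0: rhs = 12, matching y values: none (0 points).
  x = 1: rhs = 3, matching y values: none (0 points).
  x = 2: rhs = 0, matching y values: 0 (1 points).
  x = 3: rhs = 9, matching y values: 3, 14 (2 points).
  x = 4: rhs = 2, matching y values: 6, 11 (2 points).
  x = 5: rhs = 2, matching y values: 6, 11 (2 points).
  x = 6: rhs = 15, matching y values: 7, 10 (2 points).
  x = 7: rhs = 13, matching y values: 8, 9 (2 points).
  x = 8: rhs = 2, matching y values: 6, 11 (2 points).
  x = 9: rhs = 5, matching y values: none (0 points).
  x = 10: rhs = 11, matching y values: none (0 points).
  x = 11: rhs = 9, matching y values: 3, 14 (2 points).
  x = 12: rhs = 5, matching y values: none (0 points).
  x = 13: rhs = 5, matching y values: none (0 points).
  x = 14: rhs = 15, matching y values: 7, 10 (2 points).
  x = 15: rhs = 7, matching y values: none (0 points).
  x = 16: rhs = 4, matching y values: 2, 15 (2 points).
Total affine count: 19.
Full point count |E(F_17)| = 19 + 1 = 20.
Hasse bound: |20 − (17+1)| = |2| = 2 ≤ 2√17 ≈ 8.2462 ✓.


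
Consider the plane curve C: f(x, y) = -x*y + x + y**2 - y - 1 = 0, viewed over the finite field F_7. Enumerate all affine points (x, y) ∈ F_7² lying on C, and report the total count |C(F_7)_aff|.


Affine F_7-points: {(1, 0), (1, 2), (3, 5), (3, 6), (6, 3), (6, 4)}; count = 6.

For each of the 49 pairs (x, y) ∈ F_7², evaluate f(x, y) mod 7. Record the zeros.
  x = 0: [0↦6, 1↦6, 2↦1, 3↦5, 4↦4, 5↦5, 6↦1]  zeros at y ∈ ∅
  x = 1: [0↦0, 1↦6, 2↦0, 3↦3, 4↦1, 5↦1, 6↦3]  zeros at y ∈ {0, 2}
  x = 2: [0↦1, 1↦6, 2↦6, 3↦1, 4↦5, 5↦4, 6↦5]  zeros at y ∈ ∅
  x = 3: [0↦2, 1↦6, 2↦5, 3↦6, 4↦2, 5↦0, 6↦0]  zeros at y ∈ {5, 6}
  x = 4: [0↦3, 1↦6, 2↦4, 3↦4, 4↦6, 5↦3, 6↦2]  zeros at y ∈ ∅
  x = 5: [0↦4, 1↦6, 2↦3, 3↦2, 4↦3, 5↦6, 6↦4]  zeros at y ∈ ∅
  x = 6: [0↦5, 1↦6, 2↦2, 3↦0, 4↦0, 5↦2, 6↦6]  zeros at y ∈ {3, 4}
Collecting zeros: affine points = {(1, 0), (1, 2), (3, 5), (3, 6), (6, 3), (6, 4)}.
Total count |C(F_7)_aff| = 6.


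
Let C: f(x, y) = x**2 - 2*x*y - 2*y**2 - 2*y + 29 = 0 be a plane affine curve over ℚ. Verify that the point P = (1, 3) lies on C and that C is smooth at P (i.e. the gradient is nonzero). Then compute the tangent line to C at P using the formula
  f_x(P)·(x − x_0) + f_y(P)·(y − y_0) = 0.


Tangent line at P: -4*x - 16*y + 52 = 0.

Step 1: f(1, 3) = 0, so P lies on C.
Step 2: partial derivatives
  f_x(x, y) = 2*x - 2*y, f_y(x, y) = -2*x - 4*y - 2.
  f_x(P) = -4, f_y(P) = -16 (gradient nonzero, so P is smooth).
Step 3: tangent line at P: -4·(x − 1) + -16·(y − 3) = 0.
Expanding: -4*x - 16*y + 52 = 0.


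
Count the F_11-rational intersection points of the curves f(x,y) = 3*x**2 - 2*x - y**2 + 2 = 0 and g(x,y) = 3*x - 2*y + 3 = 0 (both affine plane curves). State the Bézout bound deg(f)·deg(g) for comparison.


Common zeros: ∅; count = 0; Bézout bound = 2.

deg(f) = 2, deg(g) = 1, so Bézout bound = 2.
Scan x ∈ F_11. For each x, list the y ∈ F_11 with f(x, y) ≡ 0 and those with g(x, y) ≡ 0 (mod 11); the common zeros in that column are the intersection.
  x = 0: f ≡ 0 at y ∈ ∅; g ≡ 0 at y ∈ {7}; common: ∅.
  x = 1: f ≡ 0 at y ∈ {5, 6}; g ≡ 0 at y ∈ {3}; common: ∅.
  x = 2: f ≡ 0 at y ∈ ∅; g ≡ 0 at y ∈ {10}; common: ∅.
  x = 3: f ≡ 0 at y ∈ {1, 10}; g ≡ 0 at y ∈ {6}; common: ∅.
  x = 4: f ≡ 0 at y ∈ {3, 8}; g ≡ 0 at y ∈ {2}; common: ∅.
  x = 5: f ≡ 0 at y ∈ {1, 10}; g ≡ 0 at y ∈ {9}; common: ∅.
  x = 6: f ≡ 0 at y ∈ ∅; g ≡ 0 at y ∈ {5}; common: ∅.
  x = 7: f ≡ 0 at y ∈ {5, 6}; g ≡ 0 at y ∈ {1}; common: ∅.
  x = 8: f ≡ 0 at y ∈ ∅; g ≡ 0 at y ∈ {8}; common: ∅.
  x = 9: f ≡ 0 at y ∈ ∅; g ≡ 0 at y ∈ {4}; common: ∅.
  x = 10: f ≡ 0 at y ∈ ∅; g ≡ 0 at y ∈ {0}; common: ∅.
Collecting: common zeros = ∅, so the count is 0.
Comparison with the Bézout bound: 0 ≤ 2 = deg(f)·deg(g), as expected for curves with no common component (the affine F_11-count falls short of the bound because intersections may lie at infinity, over extension fields, or carry multiplicity).


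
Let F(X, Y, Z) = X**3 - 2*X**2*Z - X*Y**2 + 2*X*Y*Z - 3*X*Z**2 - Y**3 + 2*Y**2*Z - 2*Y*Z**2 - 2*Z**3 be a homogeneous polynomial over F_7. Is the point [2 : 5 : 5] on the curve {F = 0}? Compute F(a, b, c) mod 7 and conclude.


F(2,5,5) ≡ 4 (mod 7); P is NOT on the curve.

Evaluate F(2, 5, 5) term-by-term (mod 7).
  X**3 ↦ 1·8·1·1 = 8
  -2*X**2*Z ↦ -2·4·1·5 = -40
  -X*Y**2 ↦ -1·2·25·1 = -50
  2*X*Y*Z ↦ 2·2·5·5 = 100
  -3*X*Z**2 ↦ -3·2·1·25 = -150
  -Y**3 ↦ -1·1·125·1 = -125
  2*Y**2*Z ↦ 2·1·25·5 = 250
  -2*Y*Z**2 ↦ -2·1·5·25 = -250
  -2*Z**3 ↦ -2·1·1·125 = -250
Sum: F(2, 5, 5) = (8) + (-40) + (-50) + (100) + (-150) + (-125) + (250) + (-250) + (-250) = -507.
Reducing mod 7: -507 ≡ 4 (mod 7).
Since F(a, b, c) ≡ 4 ≠ 0 (mod 7), P does NOT lie on the curve.


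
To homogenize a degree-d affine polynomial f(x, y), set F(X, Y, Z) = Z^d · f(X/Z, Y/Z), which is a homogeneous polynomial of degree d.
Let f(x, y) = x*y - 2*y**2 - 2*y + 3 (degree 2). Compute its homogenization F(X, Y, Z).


F(X, Y, Z) = X*Y - 2*Y**2 - 2*Y*Z + 3*Z**2

deg(f) = 2.
Substitute x = X/Z, y = Y/Z into f, then multiply by Z^2.
  monomial 1·x^1·y^1 ↦ 1·X^1·Y^1·Z^0.
  monomial -2·x^0·y^2 ↦ -2·X^0·Y^2·Z^0.
  monomial -2·x^0·y^1 ↦ -2·X^0·Y^1·Z^1.
  monomial 3·x^0·y^0 ↦ 3·X^0·Y^0·Z^2.
Collecting: F(X, Y, Z) = X*Y - 2*Y**2 - 2*Y*Z + 3*Z**2.


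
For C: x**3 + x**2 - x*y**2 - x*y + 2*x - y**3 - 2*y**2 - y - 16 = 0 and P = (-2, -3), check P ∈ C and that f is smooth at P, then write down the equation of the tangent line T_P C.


Tangent line at P: 4*x - 26*y - 70 = 0.

Step 1: f(-2, -3) = 0, so P lies on C.
Step 2: partial derivatives
  f_x(x, y) = 3*x**2 + 2*x - y**2 - y + 2, f_y(x, y) = -2*x*y - x - 3*y**2 - 4*y - 1.
  f_x(P) = 4, f_y(P) = -26 (gradient nonzero, so P is smooth).
Step 3: tangent line at P: 4·(x − -2) + -26·(y − -3) = 0.
Expanding: 4*x - 26*y - 70 = 0.


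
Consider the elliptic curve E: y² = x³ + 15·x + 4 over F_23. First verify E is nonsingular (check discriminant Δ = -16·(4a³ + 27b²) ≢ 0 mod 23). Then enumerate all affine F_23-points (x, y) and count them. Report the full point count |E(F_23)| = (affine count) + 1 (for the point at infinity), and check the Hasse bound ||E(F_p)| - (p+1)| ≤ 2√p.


Affine points = {(0, 2), (0, 21), (4, 6), (4, 17), (10, 2), (10, 21), (12, 7), (12, 16), (13, 2), (13, 21), (15, 4), (15, 19), (16, 4), (16, 19), (19, 8), (19, 15), (20, 1), (20, 22), (21, 9), (21, 14)}; affine count = 20; |E(F_23)| = 21.

Discriminant check: Δ ∝ 4a³ + 27b² = 4·15³ + 27·4² = 4·3375 + 27·16 ≡ 17 (mod 23). Nonzero ⇒ E is nonsingular.
For each x ∈ F_23, compute rhs = x³ + 15·x + 4 mod 23, then count y ∈ F_23 with y² ≡ rhs.
  x = 0: rhs = 4, matching y values: 2, 21 (2 points).
  x = 1: rhs = 20, matching y values: none (0 points).
  x = 2: rhs = 19, matching y values: none (0 points).
  x = 3: rhs = 7, matching y values: none (0 points).
  x = 4: rhs = 13, matching y values: 6, 17 (2 points).
  x = 5: rhs = 20, matching y values: none (0 points).
  x = 6: rhs = 11, matching y values: none (0 points).
  x = 7: rhs = 15, matching y values: none (0 points).
  x = 8: rhs = 15, matching y values: none (0 points).
  x = 9: rhs = 17, matching y values: none (0 points).
  x = 10: rhs = 4, matching y values: 2, 21 (2 points).
  x = 11: rhs = 5, matching y values: none (0 points).
  x = 12: rhs = 3, matching y values: 7, 16 (2 points).
  x = 13: rhs = 4, matching y values: 2, 21 (2 points).
  x = 14: rhs = 14, matching y values: none (0 points).
  x = 15: rhs = 16, matching y values: 4, 19 (2 points).
  x = 16: rhs = 16, matching y values: 4, 19 (2 points).
  x = 17: rhs = 20, matching y values: none (0 points).
  x = 18: rhs = 11, matching y values: none (0 points).
  x = 19: rhs = 18, matching y values: 8, 15 (2 points).
  x = 20: rhs = 1, matching y values: 1, 22 (2 points).
  x = 21: rhs = 12, matching y values: 9, 14 (2 points).
  x = 22: rhs = 11, matching y values: none (0 points).
Total affine count: 20.
Full point count |E(F_23)| = 20 + 1 = 21.
Hasse bound: |21 − (23+1)| = |-3| = 3 ≤ 2√23 ≈ 9.5917 ✓.


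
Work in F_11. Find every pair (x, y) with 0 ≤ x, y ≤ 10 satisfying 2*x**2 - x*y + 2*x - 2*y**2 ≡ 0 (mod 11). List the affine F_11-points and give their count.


Affine F_11-points: {(0, 0), (1, 8), (2, 2), (2, 8), (3, 6), (3, 9), (6, 9), (6, 10), (9, 2), (9, 10), (10, 0), (10, 6)}; count = 12.

For each of the 121 pairs (x, y) ∈ F_11², evaluate f(x, y) mod 11. Record the zeros.
  x = 0: [0↦0, 1↦9, 2↦3, 3↦4, 4↦1, 5↦5, 6↦5, 7↦1, 8↦4, 9↦3, 10↦9]  zeros at y ∈ {0}
  x = 1: [0↦4, 1↦1, 2↦5, 3↦5, 4↦1, 5↦4, 6↦3, 7↦9, 8↦0, 9↦9, 10↦3]  zeros at y ∈ {8}
  x = 2: [0↦1, 1↦8, 2↦0, 3↦10, 4↦5, 5↦7, 6↦5, 7↦10, 8↦0, 9↦8, 10↦1]  zeros at y ∈ {2, 8}
  x = 3: [0↦2, 1↦8, 2↦10, 3↦8, 4↦2, 5↦3, 6↦0, 7↦4, 8↦4, 9↦0, 10↦3]  zeros at y ∈ {6, 9}
  x = 4: [0↦7, 1↦1, 2↦2, 3↦10, 4↦3, 5↦3, 6↦10, 7↦2, 8↦1, 9↦7, 10↦9]  zeros at y ∈ ∅
  x = 5: [0↦5, 1↦9, 2↦9, 3↦5, 4↦8, 5↦7, 6↦2, 7↦4, 8↦2, 9↦7, 10↦8]  zeros at y ∈ ∅
  x = 6: [0↦7, 1↦10, 2↦9, 3↦4, 4↦6, 5↦4, 6↦9, 7↦10, 8↦7, 9↦0, 10↦0]  zeros at y ∈ {9, 10}
  x = 7: [0↦2, 1↦4, 2↦2, 3↦7, 4↦8, 5↦5, 6↦9, 7↦9, 8↦5, 9↦8, 10↦7]  zeros at y ∈ ∅
  x = 8: [0↦1, 1↦2, 2↦10, 3↦3, 4↦3, 5↦10, 6↦2, 7↦1, 8↦7, 9↦9, 10↦7]  zeros at y ∈ ∅
  x = 9: [0↦4, 1↦4, 2↦0, 3↦3, 4↦2, 5↦8, 6↦10, 7↦8, 8↦2, 9↦3, 10↦0]  zeros at y ∈ {2, 10}
  x = 10: [0↦0, 1↦10, 2↦5, 3↦7, 4↦5, 5↦10, 6↦0, 7↦8, 8↦1, 9↦1, 10↦8]  zeros at y ∈ {0, 6}
Collecting zeros: affine points = {(0, 0), (1, 8), (2, 2), (2, 8), (3, 6), (3, 9), (6, 9), (6, 10), (9, 2), (9, 10), (10, 0), (10, 6)}.
Total count |C(F_11)_aff| = 12.


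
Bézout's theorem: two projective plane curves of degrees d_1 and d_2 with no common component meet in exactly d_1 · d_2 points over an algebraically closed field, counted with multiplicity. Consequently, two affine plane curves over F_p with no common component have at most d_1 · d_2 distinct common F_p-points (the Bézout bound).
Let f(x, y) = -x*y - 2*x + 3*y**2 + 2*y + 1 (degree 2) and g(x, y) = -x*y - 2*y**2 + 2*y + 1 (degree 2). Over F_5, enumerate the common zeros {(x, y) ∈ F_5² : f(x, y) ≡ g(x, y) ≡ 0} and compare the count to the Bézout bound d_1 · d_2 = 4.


Common zeros: ∅; count = 0; Bézout bound = 4.

deg(f) = 2, deg(g) = 2, so Bézout bound = 4.
Scan x ∈ F_5. For each x, list the y ∈ F_5 with f(x, y) ≡ 0 and those with g(x, y) ≡ 0 (mod 5); the common zeros in that column are the intersection.
  x = 0: f ≡ 0 at y ∈ ∅; g ≡ 0 at y ∈ ∅; common: ∅.
  x = 1: f ≡ 0 at y ∈ ∅; g ≡ 0 at y ∈ {1, 2}; common: ∅.
  x = 2: f ≡ 0 at y ∈ {1, 4}; g ≡ 0 at y ∈ ∅; common: ∅.
  x = 3: f ≡ 0 at y ∈ {0, 2}; g ≡ 0 at y ∈ {3, 4}; common: ∅.
  x = 4: f ≡ 0 at y ∈ ∅; g ≡ 0 at y ∈ ∅; common: ∅.
Collecting: common zeros = ∅, so the count is 0.
Comparison with the Bézout bound: 0 ≤ 4 = deg(f)·deg(g), as expected for curves with no common component (the affine F_5-count falls short of the bound because intersections may lie at infinity, over extension fields, or carry multiplicity).


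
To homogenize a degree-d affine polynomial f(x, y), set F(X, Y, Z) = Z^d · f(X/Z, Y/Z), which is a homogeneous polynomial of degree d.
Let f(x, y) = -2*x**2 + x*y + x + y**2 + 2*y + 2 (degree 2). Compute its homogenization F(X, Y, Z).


F(X, Y, Z) = -2*X**2 + X*Y + X*Z + Y**2 + 2*Y*Z + 2*Z**2

deg(f) = 2.
Substitute x = X/Z, y = Y/Z into f, then multiply by Z^2.
  monomial -2·x^2·y^0 ↦ -2·X^2·Y^0·Z^0.
  monomial 1·x^1·y^1 ↦ 1·X^1·Y^1·Z^0.
  monomial 1·x^1·y^0 ↦ 1·X^1·Y^0·Z^1.
  monomial 1·x^0·y^2 ↦ 1·X^0·Y^2·Z^0.
  monomial 2·x^0·y^1 ↦ 2·X^0·Y^1·Z^1.
  monomial 2·x^0·y^0 ↦ 2·X^0·Y^0·Z^2.
Collecting: F(X, Y, Z) = -2*X**2 + X*Y + X*Z + Y**2 + 2*Y*Z + 2*Z**2.


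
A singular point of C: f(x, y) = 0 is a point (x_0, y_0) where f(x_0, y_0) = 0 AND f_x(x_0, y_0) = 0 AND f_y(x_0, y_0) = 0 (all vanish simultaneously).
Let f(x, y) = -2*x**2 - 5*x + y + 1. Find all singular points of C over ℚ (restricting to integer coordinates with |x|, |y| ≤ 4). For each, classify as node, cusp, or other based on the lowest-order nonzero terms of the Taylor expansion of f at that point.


No singular points in the scanned grid; C is smooth there.

Compute partial derivatives:
  f_x = -4*x - 5.
  f_y = 1.
f_y = 1 is a nonzero constant, so f_y never vanishes: no point (x, y) can satisfy f = f_x = f_y = 0. In particular no (x, y) ∈ {−4, ..., 4}² is singular; the curve is smooth.


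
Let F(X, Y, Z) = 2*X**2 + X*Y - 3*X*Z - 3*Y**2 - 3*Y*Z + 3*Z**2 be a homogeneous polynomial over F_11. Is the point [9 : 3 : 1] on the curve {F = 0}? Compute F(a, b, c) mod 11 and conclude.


F(9,3,1) ≡ 8 (mod 11); P is NOT on the curve.

Evaluate F(9, 3, 1) term-by-term (mod 11).
  2*X**2 ↦ 2·81·1·1 = 162
  X*Y ↦ 1·9·3·1 = 27
  -3*X*Z ↦ -3·9·1·1 = -27
  -3*Y**2 ↦ -3·1·9·1 = -27
  -3*Y*Z ↦ -3·1·3·1 = -9
  3*Z**2 ↦ 3·1·1·1 = 3
Sum: F(9, 3, 1) = (162) + (27) + (-27) + (-27) + (-9) + (3) = 129.
Reducing mod 11: 129 ≡ 8 (mod 11).
Since F(a, b, c) ≡ 8 ≠ 0 (mod 11), P does NOT lie on the curve.


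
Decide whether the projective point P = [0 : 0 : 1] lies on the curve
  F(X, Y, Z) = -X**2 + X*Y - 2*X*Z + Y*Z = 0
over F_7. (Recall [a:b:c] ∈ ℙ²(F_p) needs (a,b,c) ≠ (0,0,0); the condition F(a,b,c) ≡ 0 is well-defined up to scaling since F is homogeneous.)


F(0,0,1) ≡ 0 (mod 7); P is on the curve.

Evaluate F(0, 0, 1) term-by-term (mod 7).
  -X**2 ↦ -1·0·1·1 = 0
  X*Y ↦ 1·0·0·1 = 0
  -2*X*Z ↦ -2·0·1·1 = 0
  Y*Z ↦ 1·1·0·1 = 0
Sum: F(0, 0, 1) = (0) + (0) + (0) + (0) = 0.
Reducing mod 7: 0 ≡ 0 (mod 7).
Since F(a, b, c) ≡ 0 (mod 7), P lies on the curve.
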